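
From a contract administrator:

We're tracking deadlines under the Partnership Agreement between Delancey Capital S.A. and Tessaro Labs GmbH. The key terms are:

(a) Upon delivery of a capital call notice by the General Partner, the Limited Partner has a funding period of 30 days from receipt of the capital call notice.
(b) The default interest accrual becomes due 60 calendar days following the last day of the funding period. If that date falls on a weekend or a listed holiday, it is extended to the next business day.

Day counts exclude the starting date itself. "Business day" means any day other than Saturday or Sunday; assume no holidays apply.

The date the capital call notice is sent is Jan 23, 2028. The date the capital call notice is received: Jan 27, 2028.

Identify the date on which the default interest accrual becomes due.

Apr 26, 2028

The last day of the funding period: 30 calendar days after Jan 27, 2028 is Feb 26, 2028.
The date on which the default interest accrual becomes due: 60 calendar days after Feb 26, 2028 is Apr 26, 2028. Apr 26, 2028 is a Wednesday, so no roll-forward applies.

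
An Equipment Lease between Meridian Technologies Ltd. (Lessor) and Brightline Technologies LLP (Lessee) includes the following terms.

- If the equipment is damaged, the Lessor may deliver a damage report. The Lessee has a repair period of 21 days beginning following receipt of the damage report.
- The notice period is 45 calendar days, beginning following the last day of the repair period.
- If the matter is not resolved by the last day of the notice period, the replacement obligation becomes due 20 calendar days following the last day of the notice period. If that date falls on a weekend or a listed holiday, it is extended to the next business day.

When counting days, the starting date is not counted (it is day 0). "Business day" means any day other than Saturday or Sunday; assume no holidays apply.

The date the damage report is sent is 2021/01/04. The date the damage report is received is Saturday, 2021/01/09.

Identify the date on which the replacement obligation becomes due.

2021/04/05

Adding 21 calendar days to 2021/01/09 gives 2021/01/30, which is the last day of the repair period.
The last day of the notice period: 2021/01/30 + 45 days = 2021/03/16.
The date on which the replacement obligation becomes due: 2021/03/16 + 20 days = 2021/04/05. 2021/04/05 is a Monday, so no roll-forward applies.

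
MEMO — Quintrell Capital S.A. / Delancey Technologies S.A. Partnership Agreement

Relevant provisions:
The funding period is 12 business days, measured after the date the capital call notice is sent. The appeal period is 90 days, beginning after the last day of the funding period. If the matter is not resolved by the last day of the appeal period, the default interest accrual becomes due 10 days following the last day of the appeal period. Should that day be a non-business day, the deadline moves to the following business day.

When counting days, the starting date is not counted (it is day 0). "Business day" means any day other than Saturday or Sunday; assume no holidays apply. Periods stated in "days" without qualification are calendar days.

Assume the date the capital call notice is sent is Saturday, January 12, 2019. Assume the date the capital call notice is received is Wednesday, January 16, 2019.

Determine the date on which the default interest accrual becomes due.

May 9, 2019

From Saturday, January 12, 2019, 12 business days (Jan 14, Jan 15, Jan 16, Jan 17, …, Jan 25, Jan 28, Jan 29, skipping weekends) brings us to Tuesday, January 29, 2019, which is the last day of the funding period.
Adding 90 calendar days to January 29, 2019 gives April 29, 2019, which is the last day of the appeal period.
Adding 10 calendar days to April 29, 2019 gives May 9, 2019, which is the date on which the default interest accrual becomes due. May 9, 2019 is a Thursday, so no roll-forward applies.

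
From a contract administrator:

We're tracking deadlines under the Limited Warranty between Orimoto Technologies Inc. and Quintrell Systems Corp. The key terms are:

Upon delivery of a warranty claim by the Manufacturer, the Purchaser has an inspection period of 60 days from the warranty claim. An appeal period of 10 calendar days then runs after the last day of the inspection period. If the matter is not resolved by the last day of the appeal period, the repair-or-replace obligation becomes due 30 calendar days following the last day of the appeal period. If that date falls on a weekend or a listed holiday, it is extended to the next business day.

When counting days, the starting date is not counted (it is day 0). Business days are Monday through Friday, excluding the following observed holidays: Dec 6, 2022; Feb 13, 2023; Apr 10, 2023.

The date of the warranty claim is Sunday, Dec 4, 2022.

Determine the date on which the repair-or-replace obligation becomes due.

The last day of the inspection period: 60 calendar days after Dec 4, 2022 is Feb 2, 2023.
Adding 10 calendar days to Feb 2, 2023 gives Feb 12, 2023, which is the last day of the appeal period.
The date on which the repair-or-replace obligation becomes due: 30 calendar days after Feb 12, 2023 is Mar 14, 2023. Mar 14, 2023 is a Tuesday and is not a listed holiday, so no roll-forward applies.

Mar 14, 2023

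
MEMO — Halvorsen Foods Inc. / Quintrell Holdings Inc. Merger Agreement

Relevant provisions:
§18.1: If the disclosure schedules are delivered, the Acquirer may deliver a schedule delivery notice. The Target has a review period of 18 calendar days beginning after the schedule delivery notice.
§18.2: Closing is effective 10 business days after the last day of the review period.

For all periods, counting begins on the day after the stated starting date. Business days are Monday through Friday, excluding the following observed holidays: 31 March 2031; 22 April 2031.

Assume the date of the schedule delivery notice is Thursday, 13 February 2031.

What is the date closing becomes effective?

The last day of the review period: 18 calendar days after 13 February 2031 is 3 March 2031.
From Monday, 3 March 2031, 10 business days (Mar 4, Mar 5, Mar 6, Mar 7, Mar 10, Mar 11, Mar 12, Mar 13, Mar 14, Mar 17, skipping weekends) brings us to Monday, 17 March 2031, which is the date closing becomes effective.

17 March 2031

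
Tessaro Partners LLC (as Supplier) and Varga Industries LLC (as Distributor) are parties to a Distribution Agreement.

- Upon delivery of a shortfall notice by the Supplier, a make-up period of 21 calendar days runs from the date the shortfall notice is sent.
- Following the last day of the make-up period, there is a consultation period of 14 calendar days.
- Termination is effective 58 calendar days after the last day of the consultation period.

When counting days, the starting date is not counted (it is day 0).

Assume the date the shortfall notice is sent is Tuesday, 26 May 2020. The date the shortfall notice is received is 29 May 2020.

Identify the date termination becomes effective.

27 August 2020

The last day of the make-up period: 21 calendar days after 26 May 2020 is 16 June 2020.
The last day of the consultation period: 16 June 2020 + 14 days = 30 June 2020.
The date termination becomes effective: 30 June 2020 + 58 days = 27 August 2020.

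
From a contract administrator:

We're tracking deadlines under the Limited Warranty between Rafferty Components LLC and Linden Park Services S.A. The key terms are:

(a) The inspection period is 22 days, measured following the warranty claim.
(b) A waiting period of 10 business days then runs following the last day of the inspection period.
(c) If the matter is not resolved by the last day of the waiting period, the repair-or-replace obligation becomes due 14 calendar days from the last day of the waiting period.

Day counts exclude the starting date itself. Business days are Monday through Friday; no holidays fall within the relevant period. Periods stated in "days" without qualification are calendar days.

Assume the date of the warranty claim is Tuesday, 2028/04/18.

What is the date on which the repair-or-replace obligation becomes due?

The last day of the inspection period: 22 calendar days after 2028/04/18 is 2028/05/10.
From Wednesday, 2028/05/10, 10 business days (May 11, May 12, May 15, May 16, May 17, May 18, May 19, May 22, May 23, May 24, skipping weekends) brings us to Wednesday, 2028/05/24, which is the last day of the waiting period.
The date on which the repair-or-replace obligation becomes due: 14 calendar days after 2028/05/24 is 2028/06/07.

2028/06/07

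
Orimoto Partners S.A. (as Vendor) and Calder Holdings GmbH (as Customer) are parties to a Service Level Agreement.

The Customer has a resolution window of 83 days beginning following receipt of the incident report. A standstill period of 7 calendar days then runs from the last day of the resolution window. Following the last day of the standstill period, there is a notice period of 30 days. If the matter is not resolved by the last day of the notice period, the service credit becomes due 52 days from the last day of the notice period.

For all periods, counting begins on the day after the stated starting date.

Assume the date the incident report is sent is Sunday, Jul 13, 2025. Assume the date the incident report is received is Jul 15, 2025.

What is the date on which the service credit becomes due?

The last day of the resolution window: Jul 15, 2025 + 83 days = Oct 6, 2025.
The last day of the standstill period: Oct 6, 2025 + 7 days = Oct 13, 2025.
The last day of the notice period: Oct 13, 2025 + 30 days = Nov 12, 2025.
Adding 52 calendar days to Nov 12, 2025 gives Jan 3, 2026, which is the date on which the service credit becomes due.

Jan 3, 2026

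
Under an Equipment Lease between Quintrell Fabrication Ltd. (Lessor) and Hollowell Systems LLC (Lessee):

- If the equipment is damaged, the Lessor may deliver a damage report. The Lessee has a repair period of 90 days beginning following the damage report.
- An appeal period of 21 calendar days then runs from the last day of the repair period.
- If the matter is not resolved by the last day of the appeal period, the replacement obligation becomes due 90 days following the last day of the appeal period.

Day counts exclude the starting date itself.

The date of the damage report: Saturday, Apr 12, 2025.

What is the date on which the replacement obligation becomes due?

Oct 30, 2025

Adding 90 calendar days to Apr 12, 2025 gives Jul 11, 2025, which is the last day of the repair period.
The last day of the appeal period: Jul 11, 2025 + 21 days = Aug 1, 2025.
The date on which the replacement obligation becomes due: Aug 1, 2025 + 90 days = Oct 30, 2025.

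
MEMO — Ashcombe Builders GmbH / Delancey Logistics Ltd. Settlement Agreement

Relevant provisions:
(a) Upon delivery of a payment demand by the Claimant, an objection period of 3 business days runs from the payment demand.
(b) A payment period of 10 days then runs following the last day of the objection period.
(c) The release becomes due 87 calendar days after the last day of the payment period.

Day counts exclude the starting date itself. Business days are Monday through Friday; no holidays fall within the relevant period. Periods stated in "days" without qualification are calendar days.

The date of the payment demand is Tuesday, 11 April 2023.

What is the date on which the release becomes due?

The last day of the objection period: 3 business days after Tuesday, 11 April 2023, skipping weekends — Apr 12, Apr 13, Apr 14 — lands on Friday, 14 April 2023.
The last day of the payment period: 14 April 2023 + 10 days = 24 April 2023.
Adding 87 calendar days to 24 April 2023 gives 20 July 2023, which is the date on which the release becomes due.

20 July 2023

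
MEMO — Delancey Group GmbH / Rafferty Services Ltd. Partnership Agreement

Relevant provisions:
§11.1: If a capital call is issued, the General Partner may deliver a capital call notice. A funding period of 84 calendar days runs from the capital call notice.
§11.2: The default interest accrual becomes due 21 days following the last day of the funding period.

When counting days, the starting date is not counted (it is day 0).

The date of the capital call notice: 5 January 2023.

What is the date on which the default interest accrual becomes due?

The last day of the funding period: 5 January 2023 + 84 days = 30 March 2023.
The date on which the default interest accrual becomes due: 30 March 2023 + 21 days = 20 April 2023.

20 April 2023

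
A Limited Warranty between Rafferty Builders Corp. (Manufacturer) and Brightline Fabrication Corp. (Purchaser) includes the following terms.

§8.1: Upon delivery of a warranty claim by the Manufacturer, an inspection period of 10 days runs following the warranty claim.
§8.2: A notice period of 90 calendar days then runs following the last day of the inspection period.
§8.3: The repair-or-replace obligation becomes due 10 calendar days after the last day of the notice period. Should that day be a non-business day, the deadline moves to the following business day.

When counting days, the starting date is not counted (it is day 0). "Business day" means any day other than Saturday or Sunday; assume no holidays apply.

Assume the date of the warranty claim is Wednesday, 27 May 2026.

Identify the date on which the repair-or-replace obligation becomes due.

The last day of the inspection period: 27 May 2026 + 10 days = 6 June 2026.
The last day of the notice period: 90 calendar days after 6 June 2026 is 4 September 2026.
The date on which the repair-or-replace obligation becomes due: 10 calendar days after 4 September 2026 is 14 September 2026. 14 September 2026 is a Monday, so no roll-forward applies.

14 September 2026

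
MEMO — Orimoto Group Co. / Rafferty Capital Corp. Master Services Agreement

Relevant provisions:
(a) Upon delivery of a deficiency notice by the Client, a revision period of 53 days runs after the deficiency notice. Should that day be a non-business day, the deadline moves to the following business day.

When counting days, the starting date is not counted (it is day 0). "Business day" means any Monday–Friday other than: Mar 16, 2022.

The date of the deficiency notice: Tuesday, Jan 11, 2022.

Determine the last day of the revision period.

The last day of the revision period: 53 calendar days after Jan 11, 2022 is Mar 5, 2022. That falls on a Saturday, so it rolls to the next business day, Monday, Mar 7, 2022.

Mar 7, 2022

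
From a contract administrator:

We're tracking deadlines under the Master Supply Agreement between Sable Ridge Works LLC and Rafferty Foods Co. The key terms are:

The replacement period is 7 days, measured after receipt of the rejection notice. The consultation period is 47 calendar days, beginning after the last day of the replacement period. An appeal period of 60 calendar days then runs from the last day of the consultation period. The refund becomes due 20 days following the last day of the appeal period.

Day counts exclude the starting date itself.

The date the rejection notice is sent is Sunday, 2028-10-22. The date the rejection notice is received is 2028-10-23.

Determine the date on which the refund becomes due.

The last day of the replacement period: 2028-10-23 + 7 days = 2028-10-30.
Adding 47 calendar days to 2028-10-30 gives 2028-12-16, which is the last day of the consultation period.
The last day of the appeal period: 2028-12-16 + 60 days = 2029-02-14.
The date on which the refund becomes due: 20 calendar days after 2029-02-14 is 2029-03-06.

2029-03-06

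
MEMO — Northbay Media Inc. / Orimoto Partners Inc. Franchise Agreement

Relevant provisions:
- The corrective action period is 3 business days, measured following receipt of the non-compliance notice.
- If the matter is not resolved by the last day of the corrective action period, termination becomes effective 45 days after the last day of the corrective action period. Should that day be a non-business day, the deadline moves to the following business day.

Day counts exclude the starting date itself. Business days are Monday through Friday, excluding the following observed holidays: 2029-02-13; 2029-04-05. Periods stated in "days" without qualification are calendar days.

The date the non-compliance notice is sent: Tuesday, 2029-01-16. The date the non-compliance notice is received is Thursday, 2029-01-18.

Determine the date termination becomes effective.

2029-03-09

The last day of the corrective action period: 3 business days after Thursday, 2029-01-18, skipping weekends — Jan 19, Jan 22, Jan 23 — lands on Tuesday, 2029-01-23.
The date termination becomes effective: 45 calendar days after 2029-01-23 is 2029-03-09. 2029-03-09 is a Friday and is not a listed holiday, so no roll-forward applies.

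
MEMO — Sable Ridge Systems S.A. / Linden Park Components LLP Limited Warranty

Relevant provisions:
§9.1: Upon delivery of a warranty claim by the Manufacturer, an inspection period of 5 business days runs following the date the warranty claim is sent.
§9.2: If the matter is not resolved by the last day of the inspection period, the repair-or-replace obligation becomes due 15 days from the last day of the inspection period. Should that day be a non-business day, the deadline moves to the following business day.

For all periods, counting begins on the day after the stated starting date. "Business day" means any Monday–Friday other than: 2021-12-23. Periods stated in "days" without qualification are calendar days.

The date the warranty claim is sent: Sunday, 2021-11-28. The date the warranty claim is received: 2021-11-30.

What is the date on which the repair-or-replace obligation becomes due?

The last day of the inspection period: 5 business days after Sunday, 2021-11-28, skipping weekends — Nov 29, Nov 30, Dec 1, Dec 2, Dec 3 — lands on Friday, 2021-12-03.
The date on which the repair-or-replace obligation becomes due: 2021-12-03 + 15 days = 2021-12-18. That falls on a Saturday, so it rolls to the next business day, Monday, 2021-12-20.

2021-12-20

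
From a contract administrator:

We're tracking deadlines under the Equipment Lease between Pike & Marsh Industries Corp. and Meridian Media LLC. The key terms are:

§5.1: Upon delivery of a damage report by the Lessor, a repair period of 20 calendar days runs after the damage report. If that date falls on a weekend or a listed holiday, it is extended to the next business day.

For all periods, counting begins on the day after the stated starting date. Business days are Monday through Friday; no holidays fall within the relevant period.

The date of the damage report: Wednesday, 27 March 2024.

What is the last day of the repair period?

16 April 2024

The last day of the repair period: 27 March 2024 + 20 days = 16 April 2024. 16 April 2024 is a Tuesday, so no roll-forward applies.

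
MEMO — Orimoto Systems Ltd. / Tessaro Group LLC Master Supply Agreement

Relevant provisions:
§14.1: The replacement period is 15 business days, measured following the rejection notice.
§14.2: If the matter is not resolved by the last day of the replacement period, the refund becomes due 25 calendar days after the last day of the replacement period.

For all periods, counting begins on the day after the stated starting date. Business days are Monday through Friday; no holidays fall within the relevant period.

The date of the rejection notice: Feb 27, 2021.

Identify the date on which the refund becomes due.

Apr 13, 2021

From Saturday, Feb 27, 2021, 15 business days (Mar 1, Mar 2, Mar 3, Mar 4, …, Mar 17, Mar 18, Mar 19, skipping weekends) brings us to Friday, Mar 19, 2021, which is the last day of the replacement period.
The date on which the refund becomes due: Mar 19, 2021 + 25 days = Apr 13, 2021.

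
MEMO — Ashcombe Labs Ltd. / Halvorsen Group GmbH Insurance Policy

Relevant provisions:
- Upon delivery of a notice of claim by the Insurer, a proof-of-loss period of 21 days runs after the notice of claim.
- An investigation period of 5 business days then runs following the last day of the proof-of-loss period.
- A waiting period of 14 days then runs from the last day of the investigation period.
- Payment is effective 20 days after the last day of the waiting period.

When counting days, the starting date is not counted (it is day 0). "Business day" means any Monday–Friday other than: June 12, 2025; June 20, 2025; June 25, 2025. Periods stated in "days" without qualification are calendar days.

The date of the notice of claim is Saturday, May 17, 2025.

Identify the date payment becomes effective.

The last day of the proof-of-loss period: 21 calendar days after May 17, 2025 is June 7, 2025.
From Saturday, June 7, 2025, 5 business days (Jun 9, Jun 10, Jun 11, Jun 13, Jun 16, skipping weekends and the listed holiday on Jun 12) brings us to Monday, June 16, 2025, which is the last day of the investigation period.
The last day of the waiting period: June 16, 2025 + 14 days = June 30, 2025.
The date payment becomes effective: 20 calendar days after June 30, 2025 is July 20, 2025.

July 20, 2025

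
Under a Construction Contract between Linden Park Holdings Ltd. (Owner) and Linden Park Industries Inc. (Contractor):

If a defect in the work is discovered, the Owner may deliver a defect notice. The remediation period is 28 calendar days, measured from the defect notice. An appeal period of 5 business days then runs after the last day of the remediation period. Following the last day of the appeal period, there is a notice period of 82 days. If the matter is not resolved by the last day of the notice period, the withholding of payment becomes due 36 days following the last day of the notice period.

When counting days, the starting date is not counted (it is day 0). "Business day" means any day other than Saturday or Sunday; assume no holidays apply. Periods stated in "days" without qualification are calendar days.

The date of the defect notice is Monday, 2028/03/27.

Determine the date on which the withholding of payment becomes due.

Adding 28 calendar days to 2028/03/27 gives 2028/04/24, which is the last day of the remediation period.
From Monday, 2028/04/24, 5 business days (Apr 25, Apr 26, Apr 27, Apr 28, May 1, skipping weekends) brings us to Monday, 2028/05/01, which is the last day of the appeal period.
The last day of the notice period: 82 calendar days after 2028/05/01 is 2028/07/22.
The date on which the withholding of payment becomes due: 2028/07/22 + 36 days = 2028/08/27.

2028/08/27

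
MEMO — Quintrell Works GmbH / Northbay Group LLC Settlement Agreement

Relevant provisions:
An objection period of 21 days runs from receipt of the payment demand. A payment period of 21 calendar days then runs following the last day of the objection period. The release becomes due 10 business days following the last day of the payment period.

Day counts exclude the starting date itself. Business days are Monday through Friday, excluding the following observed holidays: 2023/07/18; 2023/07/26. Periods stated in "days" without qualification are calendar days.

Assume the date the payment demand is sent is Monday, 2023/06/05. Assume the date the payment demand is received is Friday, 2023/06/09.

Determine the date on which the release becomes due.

The last day of the objection period: 21 calendar days after 2023/06/09 is 2023/06/30.
Adding 21 calendar days to 2023/06/30 gives 2023/07/21, which is the last day of the payment period.
The date on which the release becomes due: 10 business days after Friday, 2023/07/21, skipping weekends and the listed holiday on Jul 26 — Jul 24, Jul 25, Jul 27, Jul 28, Jul 31, Aug 1, Aug 2, Aug 3, Aug 4, Aug 7 — lands on Monday, 2023/08/07.

2023/08/07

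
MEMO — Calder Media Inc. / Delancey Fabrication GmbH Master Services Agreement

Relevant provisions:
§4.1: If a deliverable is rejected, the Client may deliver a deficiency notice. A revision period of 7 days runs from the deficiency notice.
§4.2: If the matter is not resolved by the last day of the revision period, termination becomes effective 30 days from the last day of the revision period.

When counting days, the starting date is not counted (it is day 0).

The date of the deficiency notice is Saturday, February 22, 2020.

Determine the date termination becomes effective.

Adding 7 calendar days to February 22, 2020 gives February 29, 2020, which is the last day of the revision period.
Adding 30 calendar days to February 29, 2020 gives March 30, 2020, which is the date termination becomes effective.

March 30, 2020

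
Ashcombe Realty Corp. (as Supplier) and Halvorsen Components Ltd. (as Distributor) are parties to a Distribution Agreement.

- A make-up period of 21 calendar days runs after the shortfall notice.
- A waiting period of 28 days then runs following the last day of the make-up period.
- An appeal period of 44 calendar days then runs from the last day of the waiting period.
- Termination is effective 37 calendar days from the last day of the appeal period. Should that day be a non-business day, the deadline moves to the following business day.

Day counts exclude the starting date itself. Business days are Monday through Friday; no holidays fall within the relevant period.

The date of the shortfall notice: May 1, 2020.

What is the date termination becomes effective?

Sep 8, 2020

Adding 21 calendar days to May 1, 2020 gives May 22, 2020, which is the last day of the make-up period.
The last day of the waiting period: 28 calendar days after May 22, 2020 is Jun 19, 2020.
The last day of the appeal period: Jun 19, 2020 + 44 days = Aug 2, 2020.
The date termination becomes effective: Aug 2, 2020 + 37 days = Sep 8, 2020. Sep 8, 2020 is a Tuesday, so no roll-forward applies.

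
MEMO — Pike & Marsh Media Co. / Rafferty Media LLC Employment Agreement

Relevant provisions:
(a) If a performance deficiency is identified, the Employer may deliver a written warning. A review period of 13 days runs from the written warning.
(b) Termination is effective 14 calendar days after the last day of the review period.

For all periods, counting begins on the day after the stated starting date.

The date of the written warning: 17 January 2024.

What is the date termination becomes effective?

Adding 13 calendar days to 17 January 2024 gives 30 January 2024, which is the last day of the review period.
The date termination becomes effective: 14 calendar days after 30 January 2024 is 13 February 2024.

13 February 2024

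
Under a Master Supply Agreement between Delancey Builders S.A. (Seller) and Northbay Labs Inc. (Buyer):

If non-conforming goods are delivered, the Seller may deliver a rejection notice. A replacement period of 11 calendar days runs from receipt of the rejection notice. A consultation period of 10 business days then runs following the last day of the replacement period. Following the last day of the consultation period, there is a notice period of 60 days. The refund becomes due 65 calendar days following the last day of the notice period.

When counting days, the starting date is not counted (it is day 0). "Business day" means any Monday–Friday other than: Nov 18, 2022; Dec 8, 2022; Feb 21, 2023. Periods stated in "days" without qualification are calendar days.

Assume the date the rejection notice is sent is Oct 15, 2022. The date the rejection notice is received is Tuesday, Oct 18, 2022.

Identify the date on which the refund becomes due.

The last day of the replacement period: 11 calendar days after Oct 18, 2022 is Oct 29, 2022.
The last day of the consultation period: 10 business days after Saturday, Oct 29, 2022, skipping weekends — Oct 31, Nov 1, Nov 2, Nov 3, Nov 4, Nov 7, Nov 8, Nov 9, Nov 10, Nov 11 — lands on Friday, Nov 11, 2022.
Adding 60 calendar days to Nov 11, 2022 gives Jan 10, 2023, which is the last day of the notice period.
The date on which the refund becomes due: Jan 10, 2023 + 65 days = Mar 16, 2023.

Mar 16, 2023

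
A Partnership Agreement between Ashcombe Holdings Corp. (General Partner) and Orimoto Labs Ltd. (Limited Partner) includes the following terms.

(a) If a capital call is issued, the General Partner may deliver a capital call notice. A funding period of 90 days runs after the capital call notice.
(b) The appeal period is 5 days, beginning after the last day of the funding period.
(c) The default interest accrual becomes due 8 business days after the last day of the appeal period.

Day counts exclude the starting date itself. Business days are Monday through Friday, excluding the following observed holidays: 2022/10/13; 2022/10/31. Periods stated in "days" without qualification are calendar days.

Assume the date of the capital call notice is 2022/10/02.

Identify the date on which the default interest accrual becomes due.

2023/01/17

Adding 90 calendar days to 2022/10/02 gives 2022/12/31, which is the last day of the funding period.
The last day of the appeal period: 2022/12/31 + 5 days = 2023/01/05.
The date on which the default interest accrual becomes due: counting 8 business days from Thursday, 2023/01/05 (Jan 6, Jan 9, Jan 10, Jan 11, Jan 12, Jan 13, Jan 16, Jan 17, skipping weekends) reaches Tuesday, 2023/01/17.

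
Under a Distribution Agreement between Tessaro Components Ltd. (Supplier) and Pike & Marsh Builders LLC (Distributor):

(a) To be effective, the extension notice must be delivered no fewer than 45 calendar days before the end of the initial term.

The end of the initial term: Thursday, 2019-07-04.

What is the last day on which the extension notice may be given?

2019-07-04 minus 45 days is 2019-05-20.

2019-05-20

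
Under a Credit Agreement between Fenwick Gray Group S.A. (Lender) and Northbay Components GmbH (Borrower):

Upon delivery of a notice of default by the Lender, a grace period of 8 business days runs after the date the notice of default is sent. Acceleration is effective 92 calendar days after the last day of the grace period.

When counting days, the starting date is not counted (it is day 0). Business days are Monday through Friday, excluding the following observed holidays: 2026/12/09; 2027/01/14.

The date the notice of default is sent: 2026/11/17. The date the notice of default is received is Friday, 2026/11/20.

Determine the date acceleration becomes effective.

2027/02/27

The last day of the grace period: counting 8 business days from Tuesday, 2026/11/17 (Nov 18, Nov 19, Nov 20, Nov 23, Nov 24, Nov 25, Nov 26, Nov 27, skipping weekends) reaches Friday, 2026/11/27.
The date acceleration becomes effective: 92 calendar days after 2026/11/27 is 2027/02/27.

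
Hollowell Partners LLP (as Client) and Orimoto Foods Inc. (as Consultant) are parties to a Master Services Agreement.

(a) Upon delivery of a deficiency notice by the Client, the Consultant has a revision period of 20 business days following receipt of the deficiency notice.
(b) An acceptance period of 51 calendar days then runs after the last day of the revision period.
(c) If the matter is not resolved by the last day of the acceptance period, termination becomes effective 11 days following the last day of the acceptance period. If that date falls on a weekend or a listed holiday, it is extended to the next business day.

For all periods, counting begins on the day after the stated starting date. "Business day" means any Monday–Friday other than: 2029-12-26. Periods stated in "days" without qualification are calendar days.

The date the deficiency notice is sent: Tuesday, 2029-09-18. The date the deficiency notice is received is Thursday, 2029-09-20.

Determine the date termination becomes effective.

2029-12-19

From Thursday, 2029-09-20, 20 business days (Sep 21, Sep 24, Sep 25, Sep 26, …, Oct 16, Oct 17, Oct 18, skipping weekends) brings us to Thursday, 2029-10-18, which is the last day of the revision period.
The last day of the acceptance period: 2029-10-18 + 51 days = 2029-12-08.
The date termination becomes effective: 11 calendar days after 2029-12-08 is 2029-12-19. 2029-12-19 is a Wednesday and is not a listed holiday, so no roll-forward applies.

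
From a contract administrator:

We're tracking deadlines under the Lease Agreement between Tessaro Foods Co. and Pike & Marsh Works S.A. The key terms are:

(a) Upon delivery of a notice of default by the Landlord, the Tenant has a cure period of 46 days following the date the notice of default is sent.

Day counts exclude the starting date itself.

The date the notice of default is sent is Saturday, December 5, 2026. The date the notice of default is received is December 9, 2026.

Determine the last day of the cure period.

January 20, 2027

Adding 46 calendar days to December 5, 2026 gives January 20, 2027, which is the last day of the cure period.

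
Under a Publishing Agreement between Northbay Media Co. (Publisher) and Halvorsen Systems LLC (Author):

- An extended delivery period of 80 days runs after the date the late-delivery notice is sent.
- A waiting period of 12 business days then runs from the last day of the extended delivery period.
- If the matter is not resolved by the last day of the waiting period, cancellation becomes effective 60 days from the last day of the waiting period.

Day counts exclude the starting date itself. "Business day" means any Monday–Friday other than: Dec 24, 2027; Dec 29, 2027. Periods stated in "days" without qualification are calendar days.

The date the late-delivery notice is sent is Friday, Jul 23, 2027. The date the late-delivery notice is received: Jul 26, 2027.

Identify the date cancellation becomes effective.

The last day of the extended delivery period: Jul 23, 2027 + 80 days = Oct 11, 2027.
The last day of the waiting period: 12 business days after Monday, Oct 11, 2027, skipping weekends — Oct 12, Oct 13, Oct 14, Oct 15, …, Oct 25, Oct 26, Oct 27 — lands on Wednesday, Oct 27, 2027.
The date cancellation becomes effective: Oct 27, 2027 + 60 days = Dec 26, 2027.

Dec 26, 2027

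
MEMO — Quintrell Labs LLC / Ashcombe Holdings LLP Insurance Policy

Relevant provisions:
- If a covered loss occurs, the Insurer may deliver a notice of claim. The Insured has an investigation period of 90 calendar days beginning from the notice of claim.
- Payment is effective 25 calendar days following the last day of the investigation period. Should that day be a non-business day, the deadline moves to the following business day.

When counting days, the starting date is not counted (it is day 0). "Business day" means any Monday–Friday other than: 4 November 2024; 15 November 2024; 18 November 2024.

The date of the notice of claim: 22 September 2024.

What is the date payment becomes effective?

The last day of the investigation period: 22 September 2024 + 90 days = 21 December 2024.
The date payment becomes effective: 25 calendar days after 21 December 2024 is 15 January 2025. 15 January 2025 is a Wednesday and is not a listed holiday, so no roll-forward applies.

15 January 2025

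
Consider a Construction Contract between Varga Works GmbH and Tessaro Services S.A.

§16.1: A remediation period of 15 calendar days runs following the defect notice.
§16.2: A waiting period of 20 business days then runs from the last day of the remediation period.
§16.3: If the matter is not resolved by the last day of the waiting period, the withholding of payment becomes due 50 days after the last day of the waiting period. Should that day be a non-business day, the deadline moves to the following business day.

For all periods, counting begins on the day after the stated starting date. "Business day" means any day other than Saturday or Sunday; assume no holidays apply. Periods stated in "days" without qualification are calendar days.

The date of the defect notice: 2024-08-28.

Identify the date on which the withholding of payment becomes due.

2024-11-29

The last day of the remediation period: 2024-08-28 + 15 days = 2024-09-12.
The last day of the waiting period: 20 business days after Thursday, 2024-09-12, skipping weekends — Sep 13, Sep 16, Sep 17, Sep 18, …, Oct 8, Oct 9, Oct 10 — lands on Thursday, 2024-10-10.
The date on which the withholding of payment becomes due: 2024-10-10 + 50 days = 2024-11-29. 2024-11-29 is a Friday, so no roll-forward applies.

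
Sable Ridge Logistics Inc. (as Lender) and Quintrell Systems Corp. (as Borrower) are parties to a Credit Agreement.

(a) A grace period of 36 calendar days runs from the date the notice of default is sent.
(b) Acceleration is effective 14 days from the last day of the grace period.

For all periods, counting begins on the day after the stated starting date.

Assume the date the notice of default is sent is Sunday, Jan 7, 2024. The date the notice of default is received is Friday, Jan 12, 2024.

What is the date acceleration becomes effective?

Feb 26, 2024

The last day of the grace period: Jan 7, 2024 + 36 days = Feb 12, 2024.
Adding 14 calendar days to Feb 12, 2024 gives Feb 26, 2024, which is the date acceleration becomes effective.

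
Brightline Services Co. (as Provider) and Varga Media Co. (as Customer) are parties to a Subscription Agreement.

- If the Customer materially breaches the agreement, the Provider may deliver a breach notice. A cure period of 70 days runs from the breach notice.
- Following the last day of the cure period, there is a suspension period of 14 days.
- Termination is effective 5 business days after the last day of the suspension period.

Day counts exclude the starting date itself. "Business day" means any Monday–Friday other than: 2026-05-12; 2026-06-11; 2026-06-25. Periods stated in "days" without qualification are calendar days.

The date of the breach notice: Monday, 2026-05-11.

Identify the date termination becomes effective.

2026-08-10

Adding 70 calendar days to 2026-05-11 gives 2026-07-20, which is the last day of the cure period.
Adding 14 calendar days to 2026-07-20 gives 2026-08-03, which is the last day of the suspension period.
The date termination becomes effective: counting 5 business days from Monday, 2026-08-03 (Aug 4, Aug 5, Aug 6, Aug 7, Aug 10, skipping weekends) reaches Monday, 2026-08-10.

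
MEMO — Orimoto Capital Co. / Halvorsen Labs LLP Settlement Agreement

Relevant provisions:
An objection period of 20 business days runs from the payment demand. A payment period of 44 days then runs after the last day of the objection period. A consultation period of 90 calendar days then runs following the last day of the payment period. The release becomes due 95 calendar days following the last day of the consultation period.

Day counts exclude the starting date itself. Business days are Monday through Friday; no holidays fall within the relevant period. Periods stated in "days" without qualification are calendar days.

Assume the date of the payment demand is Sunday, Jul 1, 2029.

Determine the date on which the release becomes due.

Mar 13, 2030

The last day of the objection period: 20 business days after Sunday, Jul 1, 2029, skipping weekends — Jul 2, Jul 3, Jul 4, Jul 5, …, Jul 25, Jul 26, Jul 27 — lands on Friday, Jul 27, 2029.
The last day of the payment period: Jul 27, 2029 + 44 days = Sep 9, 2029.
The last day of the consultation period: 90 calendar days after Sep 9, 2029 is Dec 8, 2029.
The date on which the release becomes due: 95 calendar days after Dec 8, 2029 is Mar 13, 2030.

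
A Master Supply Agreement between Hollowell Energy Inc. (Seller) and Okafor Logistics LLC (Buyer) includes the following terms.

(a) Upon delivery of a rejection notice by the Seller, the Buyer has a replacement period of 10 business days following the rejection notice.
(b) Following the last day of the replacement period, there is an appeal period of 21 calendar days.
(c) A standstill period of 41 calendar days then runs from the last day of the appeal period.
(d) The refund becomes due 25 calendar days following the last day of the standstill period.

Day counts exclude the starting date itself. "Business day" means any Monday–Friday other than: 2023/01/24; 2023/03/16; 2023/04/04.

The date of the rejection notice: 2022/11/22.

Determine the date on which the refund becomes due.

2023/03/03

From Tuesday, 2022/11/22, 10 business days (Nov 23, Nov 24, Nov 25, Nov 28, Nov 29, Nov 30, Dec 1, Dec 2, Dec 5, Dec 6, skipping weekends) brings us to Tuesday, 2022/12/06, which is the last day of the replacement period.
The last day of the appeal period: 21 calendar days after 2022/12/06 is 2022/12/27.
The last day of the standstill period: 2022/12/27 + 41 days = 2023/02/06.
The date on which the refund becomes due: 2023/02/06 + 25 days = 2023/03/03.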